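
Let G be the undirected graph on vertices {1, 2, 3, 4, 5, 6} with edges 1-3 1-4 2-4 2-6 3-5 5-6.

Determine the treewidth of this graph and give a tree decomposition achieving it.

Treewidth 2.
One such decomposition:
Bags: B1 = {2, 4, 6}  B2 = {1, 4, 6}  B3 = {1, 3, 6}  B4 = {3, 5, 6}
Tree: B1–B2, B2–B3, B3–B4

The largest bag has 3 vertices, giving width 2; this decomposition certifies tw(G) ≤ 2. The edges 6–2–4–1–3–5–6 form a cycle, so G is not a tree and its treewidth is at least 2. Hence tw(G) = 2 exactly.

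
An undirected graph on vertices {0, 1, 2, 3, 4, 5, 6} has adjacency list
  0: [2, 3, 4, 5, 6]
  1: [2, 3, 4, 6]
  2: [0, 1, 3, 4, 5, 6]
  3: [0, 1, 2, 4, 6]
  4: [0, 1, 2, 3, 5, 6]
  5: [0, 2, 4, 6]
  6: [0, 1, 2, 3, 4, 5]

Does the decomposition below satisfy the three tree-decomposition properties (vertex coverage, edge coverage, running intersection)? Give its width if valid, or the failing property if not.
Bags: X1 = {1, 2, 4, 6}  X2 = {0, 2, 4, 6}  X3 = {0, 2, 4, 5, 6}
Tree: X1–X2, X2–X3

A tree decomposition must satisfy three properties: every vertex lies in some bag; for every edge, both endpoints lie together in some bag; and for every vertex, the bags containing it form a connected subtree. Here vertex 3 appears in no bag, so the decomposition is invalid.

No — vertex 3 appears in no bag.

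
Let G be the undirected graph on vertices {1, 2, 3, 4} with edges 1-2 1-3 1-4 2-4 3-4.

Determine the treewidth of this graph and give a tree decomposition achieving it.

Treewidth 2.
One such decomposition:
Bags: B1 = {1, 3, 4}  B2 = {1, 2, 4}
Tree: B1–B2

Every bag has size at most 3, so the width is 3 − 1 = 2 and tw(G) ≤ 2. Conversely, {1, 2, 4} is a clique of size 3, and the vertices of any clique must share a bag in every tree decomposition; so some bag has ≥ 3 vertices and tw(G) ≥ 2. Therefore the treewidth is 2.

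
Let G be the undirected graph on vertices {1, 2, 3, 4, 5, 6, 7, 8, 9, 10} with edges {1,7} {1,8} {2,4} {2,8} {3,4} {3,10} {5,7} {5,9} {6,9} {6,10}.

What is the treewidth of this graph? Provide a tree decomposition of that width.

Treewidth 2.
One optimal decomposition is:
Bags: B1 = {3, 4, 10}  B2 = {2, 4, 10}  B3 = {2, 8, 10}  B4 = {1, 8, 10}  B5 = {1, 7, 10}  B6 = {5, 7, 10}  B7 = {5, 9, 10}  B8 = {6, 9, 10}
Tree: B1–B2, B2–B3, B3–B4, B4–B5, B5–B6, B6–B7, B7–B8

The largest bag has 3 vertices, giving width 2; this decomposition certifies tw(G) ≤ 2. Since 10–3–4–2–8–1–7–5–9–6–10 is a cycle in G, G is not acyclic. Forests are exactly the graphs of treewidth ≤ 1, so tw(G) ≥ 2. Therefore the treewidth is 2.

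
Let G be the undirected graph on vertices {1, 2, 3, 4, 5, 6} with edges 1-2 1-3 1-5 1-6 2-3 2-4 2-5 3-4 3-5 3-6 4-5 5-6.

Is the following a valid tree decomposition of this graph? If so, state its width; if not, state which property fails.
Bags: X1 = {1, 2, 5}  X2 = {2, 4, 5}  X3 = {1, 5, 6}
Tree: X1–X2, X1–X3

No — vertex 3 appears in no bag.

A tree decomposition must satisfy three properties: every vertex lies in some bag; for every edge, both endpoints lie together in some bag; and for every vertex, the bags containing it form a connected subtree. Here vertex 3 appears in no bag, so the decomposition is invalid.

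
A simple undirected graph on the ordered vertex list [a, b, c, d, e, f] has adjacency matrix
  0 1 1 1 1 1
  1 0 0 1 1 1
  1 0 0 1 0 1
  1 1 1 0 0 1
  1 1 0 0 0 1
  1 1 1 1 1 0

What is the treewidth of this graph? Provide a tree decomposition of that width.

The largest bag has 4 vertices, giving width 3; this decomposition certifies tw(G) ≤ 3. Conversely, {a, c, d, f} is a clique of size 4, and the vertices of any clique must share a bag in every tree decomposition; so some bag has ≥ 4 vertices and tw(G) ≥ 3. Therefore the treewidth is 3.

Treewidth 3.
One optimal decomposition is:
Bags: B1 = {a, c, d, f}  B2 = {a, b, d, f}  B3 = {a, b, e, f}
Tree: B1–B2, B2–B3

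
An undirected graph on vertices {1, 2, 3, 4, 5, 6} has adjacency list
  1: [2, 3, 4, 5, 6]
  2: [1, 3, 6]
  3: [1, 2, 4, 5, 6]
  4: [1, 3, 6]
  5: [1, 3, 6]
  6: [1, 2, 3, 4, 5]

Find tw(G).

3

A width-3 tree decomposition is:
Bags: B1 = {1, 3, 5, 6}  B2 = {1, 3, 4, 6}  B3 = {1, 2, 3, 6}
Tree: B1–B2, B1–B3
The largest bag has 4 vertices, giving width 3; this decomposition certifies tw(G) ≤ 3. On the other hand G contains the 4-clique {1, 2, 3, 6}. A clique must lie in a single bag of any decomposition, so no decomposition can have width below 3. The upper and lower bounds meet at 3, so that is the treewidth.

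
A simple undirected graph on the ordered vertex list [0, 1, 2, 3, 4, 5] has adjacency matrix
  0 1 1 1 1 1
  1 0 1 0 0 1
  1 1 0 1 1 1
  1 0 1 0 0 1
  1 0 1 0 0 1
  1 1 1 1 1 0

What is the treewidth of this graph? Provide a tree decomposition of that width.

The largest bag has 4 vertices, giving width 3; this decomposition certifies tw(G) ≤ 3. For the lower bound, the 4 vertices {0, 1, 2, 5} are pairwise adjacent, and any tree decomposition puts a clique entirely inside one bag — forcing width ≥ 3. Hence tw(G) = 3 exactly.

Treewidth 3.
One optimal decomposition is:
Bags: B1 = {0, 2, 4, 5}  B2 = {0, 2, 3, 5}  B3 = {0, 1, 2, 5}
Tree: B1–B2, B1–B3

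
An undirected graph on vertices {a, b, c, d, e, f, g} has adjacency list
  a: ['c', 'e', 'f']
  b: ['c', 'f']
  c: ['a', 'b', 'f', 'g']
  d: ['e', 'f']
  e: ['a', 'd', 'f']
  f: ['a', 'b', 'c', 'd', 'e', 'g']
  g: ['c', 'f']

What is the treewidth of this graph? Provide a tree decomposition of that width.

Treewidth 2.
One such decomposition:
Bags: B1 = {a, c, f}  B2 = {a, e, f}  B3 = {b, c, f}  B4 = {d, e, f}  B5 = {c, f, g}
Tree: B1–B2, B1–B3, B2–B4, B1–B5

Each bag holds 3 vertices, so the decomposition has width 2, which upper-bounds the treewidth. Conversely, {d, e, f} is a clique of size 3, and the vertices of any clique must share a bag in every tree decomposition; so some bag has ≥ 3 vertices and tw(G) ≥ 2. Combining the bounds, tw(G) = 2.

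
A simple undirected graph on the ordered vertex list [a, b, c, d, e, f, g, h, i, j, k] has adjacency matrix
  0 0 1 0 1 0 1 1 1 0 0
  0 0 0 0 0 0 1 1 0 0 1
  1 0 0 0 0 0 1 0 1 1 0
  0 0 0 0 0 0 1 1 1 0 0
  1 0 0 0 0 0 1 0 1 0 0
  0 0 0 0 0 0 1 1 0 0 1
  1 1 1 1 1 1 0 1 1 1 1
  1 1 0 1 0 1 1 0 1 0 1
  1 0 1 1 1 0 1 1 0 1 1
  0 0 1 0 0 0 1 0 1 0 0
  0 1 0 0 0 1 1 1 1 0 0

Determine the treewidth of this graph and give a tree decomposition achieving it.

Treewidth 3.
Bags: B1 = {a, g, h, i}  B2 = {a, c, g, i}  B3 = {g, h, i, k}  B4 = {d, g, h, i}  B5 = {c, g, i, j}  B6 = {f, g, h, k}  B7 = {b, g, h, k}  B8 = {a, e, g, i}
Tree: B1–B2, B1–B3, B1–B4, B2–B5, B3–B6, B6–B7, B2–B8

The largest bag has 4 vertices, giving width 3; this decomposition certifies tw(G) ≤ 3. On the other hand G contains the 4-clique {f, g, h, k}. A clique must lie in a single bag of any decomposition, so no decomposition can have width below 3. Hence tw(G) = 3 exactly.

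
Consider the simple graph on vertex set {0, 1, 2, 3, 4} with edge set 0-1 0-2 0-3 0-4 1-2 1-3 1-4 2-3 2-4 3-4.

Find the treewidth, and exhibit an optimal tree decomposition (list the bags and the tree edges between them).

A single bag containing all 5 vertices is trivially a valid decomposition of width 4. On the other hand G contains the 5-clique {0, 1, 2, 3, 4}. A clique must lie in a single bag of any decomposition, so no decomposition can have width below 4. The upper and lower bounds meet at 4, so that is the treewidth.

Treewidth 4.
One optimal decomposition is:
Bags: B1 = {0, 1, 2, 3, 4}
Tree: (single bag)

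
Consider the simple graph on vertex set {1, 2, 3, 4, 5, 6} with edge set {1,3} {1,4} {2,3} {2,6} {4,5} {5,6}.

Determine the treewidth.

A width-2 tree decomposition is:
Bags: B1 = {1, 4, 5}  B2 = {1, 3, 5}  B3 = {2, 3, 5}  B4 = {2, 5, 6}
Tree: B1–B2, B2–B3, B3–B4
Each bag holds 3 vertices, so the decomposition has width 2, which upper-bounds the treewidth. Since 5–4–1–3–2–6–5 is a cycle in G, G is not acyclic. Forests are exactly the graphs of treewidth ≤ 1, so tw(G) ≥ 2. Combining the bounds, tw(G) = 2.

2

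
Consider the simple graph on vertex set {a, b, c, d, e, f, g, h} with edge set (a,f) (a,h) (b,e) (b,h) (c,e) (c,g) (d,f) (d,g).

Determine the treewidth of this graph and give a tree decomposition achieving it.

Every bag has size at most 3, so the width is 3 − 1 = 2 and tw(G) ≤ 2. For the lower bound, G contains the cycle e–c–g–d–f–a–h–b–e, so G is not a forest; only forests have treewidth ≤ 1, hence tw(G) ≥ 2. The upper and lower bounds meet at 2, so that is the treewidth.

Treewidth 2.
One such decomposition:
Bags: B1 = {c, e, g}  B2 = {d, e, g}  B3 = {d, e, f}  B4 = {a, e, f}  B5 = {a, e, h}  B6 = {b, e, h}
Tree: B1–B2, B2–B3, B3–B4, B4–B5, B5–B6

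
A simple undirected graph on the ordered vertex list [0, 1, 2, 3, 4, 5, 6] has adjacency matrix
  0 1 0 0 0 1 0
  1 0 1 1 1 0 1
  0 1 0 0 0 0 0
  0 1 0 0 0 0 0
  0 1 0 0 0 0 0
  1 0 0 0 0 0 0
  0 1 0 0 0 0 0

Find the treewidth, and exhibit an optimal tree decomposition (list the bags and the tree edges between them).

Each bag holds 2 vertices, so the decomposition has width 1, which upper-bounds the treewidth. Any graph with an edge has treewidth ≥ 1, and G has the edge 1–0. Therefore the treewidth is 1.

Treewidth 1.
Bags: B1 = {0, 1}  B2 = {1, 3}  B3 = {1, 6}  B4 = {1, 2}  B5 = {0, 5}  B6 = {1, 4}
Tree: B1–B2, B1–B3, B1–B4, B1–B5, B4–B6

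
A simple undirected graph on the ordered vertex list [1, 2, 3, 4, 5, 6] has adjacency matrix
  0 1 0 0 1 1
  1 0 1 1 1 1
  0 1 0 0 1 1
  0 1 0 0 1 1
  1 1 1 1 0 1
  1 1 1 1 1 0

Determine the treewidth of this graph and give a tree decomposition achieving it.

Treewidth 3.
Bags: B1 = {2, 4, 5, 6}  B2 = {2, 3, 5, 6}  B3 = {1, 2, 5, 6}
Tree: B1–B2, B2–B3

Each bag holds 4 vertices, so the decomposition has width 3, which upper-bounds the treewidth. Conversely, {1, 2, 5, 6} is a clique of size 4, and the vertices of any clique must share a bag in every tree decomposition; so some bag has ≥ 4 vertices and tw(G) ≥ 3. The upper and lower bounds meet at 3, so that is the treewidth.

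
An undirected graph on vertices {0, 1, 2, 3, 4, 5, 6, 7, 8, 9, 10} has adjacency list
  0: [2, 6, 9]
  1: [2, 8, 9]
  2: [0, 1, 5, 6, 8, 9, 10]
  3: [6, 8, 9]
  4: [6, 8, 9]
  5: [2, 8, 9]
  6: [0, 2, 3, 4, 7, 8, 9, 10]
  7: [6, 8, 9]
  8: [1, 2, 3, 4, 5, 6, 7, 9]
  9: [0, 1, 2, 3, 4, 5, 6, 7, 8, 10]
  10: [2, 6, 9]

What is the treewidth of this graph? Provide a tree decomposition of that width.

Treewidth 3.
One such decomposition:
Bags: B1 = {2, 6, 8, 9}  B2 = {4, 6, 8, 9}  B3 = {6, 7, 8, 9}  B4 = {3, 6, 8, 9}  B5 = {1, 2, 8, 9}  B6 = {2, 5, 8, 9}  B7 = {0, 2, 6, 9}  B8 = {2, 6, 9, 10}
Tree: B1–B2, B1–B3, B3–B4, B1–B5, B5–B6, B1–B7, B7–B8

Each bag holds 4 vertices, so the decomposition has width 3, which upper-bounds the treewidth. For the lower bound, the 4 vertices {1, 2, 8, 9} are pairwise adjacent, and any tree decomposition puts a clique entirely inside one bag — forcing width ≥ 3. Hence tw(G) = 3 exactly.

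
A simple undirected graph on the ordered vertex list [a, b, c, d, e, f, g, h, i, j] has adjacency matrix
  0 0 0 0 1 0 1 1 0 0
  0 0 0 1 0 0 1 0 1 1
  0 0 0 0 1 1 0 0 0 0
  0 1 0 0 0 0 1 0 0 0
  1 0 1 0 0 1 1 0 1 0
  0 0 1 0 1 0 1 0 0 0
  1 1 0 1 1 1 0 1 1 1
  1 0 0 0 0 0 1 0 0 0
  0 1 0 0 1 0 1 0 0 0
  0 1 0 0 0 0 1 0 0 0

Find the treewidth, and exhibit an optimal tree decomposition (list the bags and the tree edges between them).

Treewidth 2.
One such decomposition:
Bags: B1 = {e, g, i}  B2 = {e, f, g}  B3 = {c, e, f}  B4 = {b, g, i}  B5 = {a, e, g}  B6 = {b, d, g}  B7 = {a, g, h}  B8 = {b, g, j}
Tree: B1–B2, B2–B3, B1–B4, B1–B5, B4–B6, B5–B7, B4–B8

Every bag has size at most 3, so the width is 3 − 1 = 2 and tw(G) ≤ 2. On the other hand G contains the 3-clique {e, f, g}. A clique must lie in a single bag of any decomposition, so no decomposition can have width below 2. Hence tw(G) = 2 exactly.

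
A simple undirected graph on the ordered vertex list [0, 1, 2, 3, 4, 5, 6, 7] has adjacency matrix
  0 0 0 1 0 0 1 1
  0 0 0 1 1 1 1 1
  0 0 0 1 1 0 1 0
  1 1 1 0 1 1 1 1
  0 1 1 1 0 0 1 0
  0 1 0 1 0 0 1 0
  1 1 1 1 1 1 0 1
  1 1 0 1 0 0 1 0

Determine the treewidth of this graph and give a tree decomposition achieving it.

Every bag has size at most 4, so the width is 4 − 1 = 3 and tw(G) ≤ 3. Conversely, {0, 3, 6, 7} is a clique of size 4, and the vertices of any clique must share a bag in every tree decomposition; so some bag has ≥ 4 vertices and tw(G) ≥ 3. Therefore the treewidth is 3.

Treewidth 3.
Bags: B1 = {1, 3, 5, 6}  B2 = {1, 3, 4, 6}  B3 = {2, 3, 4, 6}  B4 = {1, 3, 6, 7}  B5 = {0, 3, 6, 7}
Tree: B1–B2, B2–B3, B2–B4, B4–B5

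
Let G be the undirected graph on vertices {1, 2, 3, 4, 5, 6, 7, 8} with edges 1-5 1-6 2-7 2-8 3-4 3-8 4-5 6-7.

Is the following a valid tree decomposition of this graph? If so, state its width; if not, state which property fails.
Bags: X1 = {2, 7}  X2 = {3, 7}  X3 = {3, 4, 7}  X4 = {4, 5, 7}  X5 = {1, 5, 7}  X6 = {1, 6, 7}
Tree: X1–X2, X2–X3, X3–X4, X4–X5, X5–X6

No — vertex 8 appears in no bag.

A tree decomposition must satisfy three properties: every vertex lies in some bag; for every edge, both endpoints lie together in some bag; and for every vertex, the bags containing it form a connected subtree. Here vertex 8 appears in no bag, so the decomposition is invalid.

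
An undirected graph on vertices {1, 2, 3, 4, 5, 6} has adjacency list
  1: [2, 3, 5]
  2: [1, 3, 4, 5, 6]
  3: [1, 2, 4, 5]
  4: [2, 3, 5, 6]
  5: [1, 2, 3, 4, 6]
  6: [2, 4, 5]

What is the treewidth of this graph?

3

A width-3 tree decomposition is:
Bags: B1 = {2, 4, 5, 6}  B2 = {2, 3, 4, 5}  B3 = {1, 2, 3, 5}
Tree: B1–B2, B2–B3
Every bag has size at most 4, so the width is 4 − 1 = 3 and tw(G) ≤ 3. For the lower bound, the 4 vertices {1, 2, 3, 5} are pairwise adjacent, and any tree decomposition puts a clique entirely inside one bag — forcing width ≥ 3. The upper and lower bounds meet at 3, so that is the treewidth.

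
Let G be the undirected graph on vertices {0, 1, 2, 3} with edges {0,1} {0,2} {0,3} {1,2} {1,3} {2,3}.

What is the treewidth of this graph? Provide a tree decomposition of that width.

A single bag containing all 4 vertices is trivially a valid decomposition of width 3. Conversely, {0, 1, 2, 3} is a clique of size 4, and the vertices of any clique must share a bag in every tree decomposition; so some bag has ≥ 4 vertices and tw(G) ≥ 3. Combining the bounds, tw(G) = 3.

Treewidth 3.
One such decomposition:
Bags: B1 = {0, 1, 2, 3}
Tree: (single bag)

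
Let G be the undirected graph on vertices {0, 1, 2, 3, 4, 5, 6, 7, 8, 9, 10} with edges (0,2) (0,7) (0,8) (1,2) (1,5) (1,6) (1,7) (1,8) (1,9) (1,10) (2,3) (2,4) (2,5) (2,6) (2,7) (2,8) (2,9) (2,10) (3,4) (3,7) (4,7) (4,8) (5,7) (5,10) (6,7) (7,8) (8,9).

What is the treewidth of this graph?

A width-3 tree decomposition is:
Bags: B1 = {0, 2, 7, 8}  B2 = {1, 2, 7, 8}  B3 = {1, 2, 5, 7}  B4 = {2, 4, 7, 8}  B5 = {1, 2, 5, 10}  B6 = {1, 2, 6, 7}  B7 = {2, 3, 4, 7}  B8 = {1, 2, 8, 9}
Tree: B1–B2, B2–B3, B2–B4, B3–B5, B2–B6, B4–B7, B2–B8
Every bag has size at most 4, so the width is 4 − 1 = 3 and tw(G) ≤ 3. For the lower bound, the 4 vertices {1, 2, 8, 9} are pairwise adjacent, and any tree decomposition puts a clique entirely inside one bag — forcing width ≥ 3. The upper and lower bounds meet at 3, so that is the treewidth.

3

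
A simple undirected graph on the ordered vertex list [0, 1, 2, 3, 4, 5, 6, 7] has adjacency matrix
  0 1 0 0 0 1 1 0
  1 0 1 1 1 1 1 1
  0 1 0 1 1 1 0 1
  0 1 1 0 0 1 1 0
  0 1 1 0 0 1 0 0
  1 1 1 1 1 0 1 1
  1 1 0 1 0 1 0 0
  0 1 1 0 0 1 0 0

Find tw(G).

A width-3 tree decomposition is:
Bags: B1 = {1, 2, 5, 7}  B2 = {1, 2, 3, 5}  B3 = {1, 3, 5, 6}  B4 = {1, 2, 4, 5}  B5 = {0, 1, 5, 6}
Tree: B1–B2, B2–B3, B1–B4, B3–B5
Every bag has size at most 4, so the width is 4 − 1 = 3 and tw(G) ≤ 3. Conversely, {0, 1, 5, 6} is a clique of size 4, and the vertices of any clique must share a bag in every tree decomposition; so some bag has ≥ 4 vertices and tw(G) ≥ 3. Therefore the treewidth is 3.

3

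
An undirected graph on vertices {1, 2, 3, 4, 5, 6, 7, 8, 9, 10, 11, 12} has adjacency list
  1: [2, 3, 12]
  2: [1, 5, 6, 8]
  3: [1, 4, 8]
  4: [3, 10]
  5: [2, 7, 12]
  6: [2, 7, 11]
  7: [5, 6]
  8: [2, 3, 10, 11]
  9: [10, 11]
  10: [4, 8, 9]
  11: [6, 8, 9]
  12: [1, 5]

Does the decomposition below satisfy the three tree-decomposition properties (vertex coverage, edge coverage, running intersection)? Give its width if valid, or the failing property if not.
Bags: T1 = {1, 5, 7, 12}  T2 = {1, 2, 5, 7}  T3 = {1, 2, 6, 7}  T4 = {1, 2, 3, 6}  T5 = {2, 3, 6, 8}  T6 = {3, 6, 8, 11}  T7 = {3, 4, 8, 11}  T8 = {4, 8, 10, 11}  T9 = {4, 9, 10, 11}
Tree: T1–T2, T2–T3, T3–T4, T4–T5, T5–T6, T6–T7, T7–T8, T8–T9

Yes; width 3.

Every vertex of G appears in some bag (union = {1, 2, 3, 4, 5, 6, 7, 8, 9, 10, 11, 12}); every edge is covered by a bag; and for each vertex v the set of bags containing v is connected in the bag tree. The decomposition is therefore valid. The largest bag has 4 vertices, so the width is 3.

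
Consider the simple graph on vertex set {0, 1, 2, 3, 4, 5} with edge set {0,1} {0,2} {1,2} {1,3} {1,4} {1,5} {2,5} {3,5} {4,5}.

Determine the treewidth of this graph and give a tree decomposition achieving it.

Each bag holds 3 vertices, so the decomposition has width 2, which upper-bounds the treewidth. For the lower bound, the 3 vertices {0, 1, 2} are pairwise adjacent, and any tree decomposition puts a clique entirely inside one bag — forcing width ≥ 2. Combining the bounds, tw(G) = 2.

Treewidth 2.
Bags: B1 = {1, 4, 5}  B2 = {1, 2, 5}  B3 = {0, 1, 2}  B4 = {1, 3, 5}
Tree: B1–B2, B2–B3, B2–B4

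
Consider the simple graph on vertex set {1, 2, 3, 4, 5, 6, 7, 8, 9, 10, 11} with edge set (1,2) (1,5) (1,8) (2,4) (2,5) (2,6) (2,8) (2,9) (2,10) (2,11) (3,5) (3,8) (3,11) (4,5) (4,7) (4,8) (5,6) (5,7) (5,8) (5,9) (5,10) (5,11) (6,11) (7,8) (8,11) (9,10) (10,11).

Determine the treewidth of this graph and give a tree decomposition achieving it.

Each bag holds 4 vertices, so the decomposition has width 3, which upper-bounds the treewidth. For the lower bound, the 4 vertices {1, 2, 5, 8} are pairwise adjacent, and any tree decomposition puts a clique entirely inside one bag — forcing width ≥ 3. The upper and lower bounds meet at 3, so that is the treewidth.

Treewidth 3.
One such decomposition:
Bags: B1 = {2, 5, 8, 11}  B2 = {2, 5, 10, 11}  B3 = {3, 5, 8, 11}  B4 = {2, 5, 6, 11}  B5 = {1, 2, 5, 8}  B6 = {2, 5, 9, 10}  B7 = {2, 4, 5, 8}  B8 = {4, 5, 7, 8}
Tree: B1–B2, B1–B3, B1–B4, B1–B5, B2–B6, B1–B7, B7–B8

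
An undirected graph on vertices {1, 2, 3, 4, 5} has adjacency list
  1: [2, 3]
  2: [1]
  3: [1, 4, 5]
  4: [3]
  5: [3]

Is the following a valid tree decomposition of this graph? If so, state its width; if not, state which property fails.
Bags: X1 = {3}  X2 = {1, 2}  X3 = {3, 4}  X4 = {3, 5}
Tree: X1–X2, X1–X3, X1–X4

No — edge (1,3) lies in no bag.

A tree decomposition must satisfy three properties: every vertex lies in some bag; for every edge, both endpoints lie together in some bag; and for every vertex, the bags containing it form a connected subtree. Here edge (1,3) lies in no bag, so the decomposition is invalid.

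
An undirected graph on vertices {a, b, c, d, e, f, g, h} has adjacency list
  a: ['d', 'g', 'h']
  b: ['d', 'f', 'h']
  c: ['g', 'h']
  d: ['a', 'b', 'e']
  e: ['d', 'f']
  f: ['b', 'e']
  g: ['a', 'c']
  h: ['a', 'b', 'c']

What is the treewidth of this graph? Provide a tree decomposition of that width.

The largest bag has 3 vertices, giving width 2; this decomposition certifies tw(G) ≤ 2. The edges f–e–d–b–f form a cycle, so G is not a tree and its treewidth is at least 2. Combining the bounds, tw(G) = 2.

Treewidth 2.
One such decomposition:
Bags: B1 = {b, e, f}  B2 = {b, d, e}  B3 = {b, d, h}  B4 = {a, d, h}  B5 = {a, c, h}  B6 = {a, c, g}
Tree: B1–B2, B2–B3, B3–B4, B4–B5, B5–B6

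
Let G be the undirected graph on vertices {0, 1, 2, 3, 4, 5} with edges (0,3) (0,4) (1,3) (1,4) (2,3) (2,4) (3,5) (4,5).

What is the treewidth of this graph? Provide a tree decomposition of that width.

Treewidth 2.
One such decomposition:
Bags: B1 = {0, 3, 4}  B2 = {2, 3, 4}  B3 = {1, 3, 4}  B4 = {3, 4, 5}
Tree: B1–B2, B2–B3, B3–B4

The largest bag has 3 vertices, giving width 2; this decomposition certifies tw(G) ≤ 2. Since 3–0–4–2–3 is a cycle in G, G is not acyclic. Forests are exactly the graphs of treewidth ≤ 1, so tw(G) ≥ 2. Combining the bounds, tw(G) = 2.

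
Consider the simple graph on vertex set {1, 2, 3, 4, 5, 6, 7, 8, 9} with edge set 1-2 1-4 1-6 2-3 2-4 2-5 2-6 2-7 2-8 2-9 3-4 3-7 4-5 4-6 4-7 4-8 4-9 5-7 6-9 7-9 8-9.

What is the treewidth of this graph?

A width-3 tree decomposition is:
Bags: B1 = {2, 4, 6, 9}  B2 = {2, 4, 7, 9}  B3 = {2, 3, 4, 7}  B4 = {2, 4, 8, 9}  B5 = {2, 4, 5, 7}  B6 = {1, 2, 4, 6}
Tree: B1–B2, B2–B3, B1–B4, B2–B5, B1–B6
Every bag has size at most 4, so the width is 4 − 1 = 3 and tw(G) ≤ 3. For the lower bound, the 4 vertices {2, 4, 8, 9} are pairwise adjacent, and any tree decomposition puts a clique entirely inside one bag — forcing width ≥ 3. Combining the bounds, tw(G) = 3.

3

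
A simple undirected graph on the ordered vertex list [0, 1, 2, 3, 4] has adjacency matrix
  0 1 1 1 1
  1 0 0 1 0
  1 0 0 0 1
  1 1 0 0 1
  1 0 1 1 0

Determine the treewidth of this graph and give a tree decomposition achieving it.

Each bag holds 3 vertices, so the decomposition has width 2, which upper-bounds the treewidth. For the lower bound, the 3 vertices {0, 2, 4} are pairwise adjacent, and any tree decomposition puts a clique entirely inside one bag — forcing width ≥ 2. Therefore the treewidth is 2.

Treewidth 2.
One such decomposition:
Bags: B1 = {0, 2, 4}  B2 = {0, 3, 4}  B3 = {0, 1, 3}
Tree: B1–B2, B2–B3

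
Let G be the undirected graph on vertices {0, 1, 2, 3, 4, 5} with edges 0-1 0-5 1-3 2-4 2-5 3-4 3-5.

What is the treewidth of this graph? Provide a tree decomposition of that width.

Treewidth 2.
Bags: B1 = {2, 3, 4}  B2 = {2, 3, 5}  B3 = {1, 3, 5}  B4 = {0, 1, 5}
Tree: B1–B2, B2–B3, B3–B4

The largest bag has 3 vertices, giving width 2; this decomposition certifies tw(G) ≤ 2. Since 4–2–5–3–4 is a cycle in G, G is not acyclic. Forests are exactly the graphs of treewidth ≤ 1, so tw(G) ≥ 2. Combining the bounds, tw(G) = 2.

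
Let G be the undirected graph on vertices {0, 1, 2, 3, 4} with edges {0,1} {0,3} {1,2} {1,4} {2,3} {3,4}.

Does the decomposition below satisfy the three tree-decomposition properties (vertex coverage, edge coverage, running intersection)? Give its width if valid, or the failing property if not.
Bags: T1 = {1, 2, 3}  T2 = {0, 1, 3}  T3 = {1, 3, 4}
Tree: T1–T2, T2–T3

Every vertex of G appears in some bag (union = {0, 1, 2, 3, 4}); every edge is covered by a bag; and for each vertex v the set of bags containing v is connected in the bag tree. The decomposition is therefore valid. The largest bag has 3 vertices, so the width is 2.

Yes; width 2.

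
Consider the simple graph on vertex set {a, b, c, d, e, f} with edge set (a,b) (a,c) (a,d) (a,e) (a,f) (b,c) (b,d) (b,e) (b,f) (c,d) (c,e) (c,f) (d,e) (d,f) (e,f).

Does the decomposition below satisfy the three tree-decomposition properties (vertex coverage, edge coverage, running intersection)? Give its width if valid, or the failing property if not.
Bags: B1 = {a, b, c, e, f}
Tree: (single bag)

No — vertex d appears in no bag.

A tree decomposition must satisfy three properties: every vertex lies in some bag; for every edge, both endpoints lie together in some bag; and for every vertex, the bags containing it form a connected subtree. Here vertex d appears in no bag, so the decomposition is invalid.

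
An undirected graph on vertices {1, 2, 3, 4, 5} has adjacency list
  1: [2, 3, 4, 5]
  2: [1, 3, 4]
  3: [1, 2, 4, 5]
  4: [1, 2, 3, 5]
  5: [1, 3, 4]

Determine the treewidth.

3

A width-3 tree decomposition is:
Bags: B1 = {1, 2, 3, 4}  B2 = {1, 3, 4, 5}
Tree: B1–B2
Each bag holds 4 vertices, so the decomposition has width 3, which upper-bounds the treewidth. On the other hand G contains the 4-clique {1, 2, 3, 4}. A clique must lie in a single bag of any decomposition, so no decomposition can have width below 3. Hence tw(G) = 3 exactly.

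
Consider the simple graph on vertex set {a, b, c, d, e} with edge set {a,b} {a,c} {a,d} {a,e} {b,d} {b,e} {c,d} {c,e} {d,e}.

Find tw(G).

3

A width-3 tree decomposition is:
Bags: B1 = {a, b, d, e}  B2 = {a, c, d, e}
Tree: B1–B2
The largest bag has 4 vertices, giving width 3; this decomposition certifies tw(G) ≤ 3. For the lower bound, the 4 vertices {a, c, d, e} are pairwise adjacent, and any tree decomposition puts a clique entirely inside one bag — forcing width ≥ 3. Combining the bounds, tw(G) = 3.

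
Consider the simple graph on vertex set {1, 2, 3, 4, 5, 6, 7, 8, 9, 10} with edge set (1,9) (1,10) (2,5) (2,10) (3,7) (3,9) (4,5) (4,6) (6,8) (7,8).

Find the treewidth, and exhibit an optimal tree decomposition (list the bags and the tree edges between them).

Treewidth 2.
Bags: B1 = {3, 7, 8}  B2 = {3, 6, 8}  B3 = {3, 4, 6}  B4 = {3, 4, 5}  B5 = {2, 3, 5}  B6 = {2, 3, 10}  B7 = {1, 3, 10}  B8 = {1, 3, 9}
Tree: B1–B2, B2–B3, B3–B4, B4–B5, B5–B6, B6–B7, B7–B8

Every bag has size at most 3, so the width is 3 − 1 = 2 and tw(G) ≤ 2. For the lower bound, G contains the cycle 3–7–8–6–4–5–2–10–1–9–3, so G is not a forest; only forests have treewidth ≤ 1, hence tw(G) ≥ 2. Combining the bounds, tw(G) = 2.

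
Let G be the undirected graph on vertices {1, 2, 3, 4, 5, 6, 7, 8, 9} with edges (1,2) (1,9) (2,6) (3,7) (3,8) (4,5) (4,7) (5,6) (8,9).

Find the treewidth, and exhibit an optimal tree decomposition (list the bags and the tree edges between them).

Treewidth 2.
One optimal decomposition is:
Bags: B1 = {1, 2, 6}  B2 = {1, 5, 6}  B3 = {1, 4, 5}  B4 = {1, 4, 7}  B5 = {1, 3, 7}  B6 = {1, 3, 8}  B7 = {1, 8, 9}
Tree: B1–B2, B2–B3, B3–B4, B4–B5, B5–B6, B6–B7

Every bag has size at most 3, so the width is 3 − 1 = 2 and tw(G) ≤ 2. The edges 1–2–6–5–4–7–3–8–9–1 form a cycle, so G is not a tree and its treewidth is at least 2. Combining the bounds, tw(G) = 2.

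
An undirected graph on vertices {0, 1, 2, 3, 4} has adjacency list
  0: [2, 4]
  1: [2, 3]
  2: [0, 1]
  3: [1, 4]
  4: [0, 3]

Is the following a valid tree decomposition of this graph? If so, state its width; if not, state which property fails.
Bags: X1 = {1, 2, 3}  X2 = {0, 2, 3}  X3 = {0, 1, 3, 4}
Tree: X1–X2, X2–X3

No — bags containing vertex 1 are not connected in the tree.

A tree decomposition must satisfy three properties: every vertex lies in some bag; for every edge, both endpoints lie together in some bag; and for every vertex, the bags containing it form a connected subtree. Here bags containing vertex 1 are not connected in the tree, so the decomposition is invalid.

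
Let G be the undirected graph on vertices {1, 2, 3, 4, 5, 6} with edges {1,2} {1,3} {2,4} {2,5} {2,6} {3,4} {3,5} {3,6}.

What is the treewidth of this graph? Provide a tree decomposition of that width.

Treewidth 2.
One optimal decomposition is:
Bags: B1 = {2, 3, 4}  B2 = {1, 2, 3}  B3 = {2, 3, 6}  B4 = {2, 3, 5}
Tree: B1–B2, B2–B3, B3–B4

Every bag has size at most 3, so the width is 3 − 1 = 2 and tw(G) ≤ 2. For the lower bound, G contains the cycle 3–4–2–1–3, so G is not a forest; only forests have treewidth ≤ 1, hence tw(G) ≥ 2. The upper and lower bounds meet at 2, so that is the treewidth.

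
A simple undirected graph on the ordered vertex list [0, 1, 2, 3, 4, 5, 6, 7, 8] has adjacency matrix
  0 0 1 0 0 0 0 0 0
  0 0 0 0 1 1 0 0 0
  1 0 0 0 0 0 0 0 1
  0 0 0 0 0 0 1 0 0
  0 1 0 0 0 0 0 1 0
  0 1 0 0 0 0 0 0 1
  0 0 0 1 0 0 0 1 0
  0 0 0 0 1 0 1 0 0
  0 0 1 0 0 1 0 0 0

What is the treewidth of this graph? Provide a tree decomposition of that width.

Treewidth 1.
One such decomposition:
Bags: B1 = {0, 2}  B2 = {2, 8}  B3 = {5, 8}  B4 = {1, 5}  B5 = {1, 4}  B6 = {4, 7}  B7 = {6, 7}  B8 = {3, 6}
Tree: B1–B2, B2–B3, B3–B4, B4–B5, B5–B6, B6–B7, B7–B8

Every bag has size at most 2, so the width is 2 − 1 = 1 and tw(G) ≤ 1. G has an edge, so its treewidth is at least 1. The upper and lower bounds meet at 1, so that is the treewidth.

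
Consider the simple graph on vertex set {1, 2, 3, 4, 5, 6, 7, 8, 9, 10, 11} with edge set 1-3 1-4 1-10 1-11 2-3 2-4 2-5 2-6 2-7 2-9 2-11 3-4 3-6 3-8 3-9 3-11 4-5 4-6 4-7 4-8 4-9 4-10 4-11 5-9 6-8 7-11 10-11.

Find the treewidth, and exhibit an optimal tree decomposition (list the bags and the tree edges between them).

Every bag has size at most 4, so the width is 4 − 1 = 3 and tw(G) ≤ 3. On the other hand G contains the 4-clique {3, 4, 6, 8}. A clique must lie in a single bag of any decomposition, so no decomposition can have width below 3. Therefore the treewidth is 3.

Treewidth 3.
One optimal decomposition is:
Bags: B1 = {2, 3, 4, 6}  B2 = {2, 3, 4, 9}  B3 = {2, 4, 5, 9}  B4 = {2, 3, 4, 11}  B5 = {3, 4, 6, 8}  B6 = {1, 3, 4, 11}  B7 = {1, 4, 10, 11}  B8 = {2, 4, 7, 11}
Tree: B1–B2, B2–B3, B2–B4, B1–B5, B4–B6, B6–B7, B4–B8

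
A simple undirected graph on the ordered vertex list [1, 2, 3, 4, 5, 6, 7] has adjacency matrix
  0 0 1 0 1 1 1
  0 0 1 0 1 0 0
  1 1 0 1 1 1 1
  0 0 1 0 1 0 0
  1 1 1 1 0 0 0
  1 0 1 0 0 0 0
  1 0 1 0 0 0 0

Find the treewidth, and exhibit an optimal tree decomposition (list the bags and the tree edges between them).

Treewidth 2.
One optimal decomposition is:
Bags: B1 = {3, 4, 5}  B2 = {2, 3, 5}  B3 = {1, 3, 5}  B4 = {1, 3, 6}  B5 = {1, 3, 7}
Tree: B1–B2, B1–B3, B3–B4, B3–B5

The largest bag has 3 vertices, giving width 2; this decomposition certifies tw(G) ≤ 2. Conversely, {1, 3, 5} is a clique of size 3, and the vertices of any clique must share a bag in every tree decomposition; so some bag has ≥ 3 vertices and tw(G) ≥ 2. Therefore the treewidth is 2.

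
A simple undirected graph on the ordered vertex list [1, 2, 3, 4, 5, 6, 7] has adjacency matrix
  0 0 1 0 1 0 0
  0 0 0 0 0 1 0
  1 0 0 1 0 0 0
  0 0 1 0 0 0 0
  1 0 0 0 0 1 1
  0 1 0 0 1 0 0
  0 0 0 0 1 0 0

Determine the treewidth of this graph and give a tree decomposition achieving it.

Treewidth 1.
One such decomposition:
Bags: B1 = {1, 5}  B2 = {1, 3}  B3 = {5, 7}  B4 = {3, 4}  B5 = {5, 6}  B6 = {2, 6}
Tree: B1–B2, B1–B3, B2–B4, B3–B5, B5–B6

Each bag holds 2 vertices, so the decomposition has width 1, which upper-bounds the treewidth. Since G has at least one edge (e.g. 5–1), it is not an edgeless graph, so tw(G) ≥ 1. Therefore the treewidth is 1.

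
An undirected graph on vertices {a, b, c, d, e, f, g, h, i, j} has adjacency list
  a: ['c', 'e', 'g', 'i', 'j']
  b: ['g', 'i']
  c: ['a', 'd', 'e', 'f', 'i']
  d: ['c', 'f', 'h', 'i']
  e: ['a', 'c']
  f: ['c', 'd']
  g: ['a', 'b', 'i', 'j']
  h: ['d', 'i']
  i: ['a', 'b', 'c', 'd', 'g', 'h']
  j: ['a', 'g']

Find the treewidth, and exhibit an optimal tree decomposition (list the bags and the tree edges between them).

Every bag has size at most 3, so the width is 3 − 1 = 2 and tw(G) ≤ 2. On the other hand G contains the 3-clique {a, g, j}. A clique must lie in a single bag of any decomposition, so no decomposition can have width below 2. Therefore the treewidth is 2.

Treewidth 2.
Bags: B1 = {c, d, f}  B2 = {c, d, i}  B3 = {a, c, i}  B4 = {a, c, e}  B5 = {d, h, i}  B6 = {a, g, i}  B7 = {a, g, j}  B8 = {b, g, i}
Tree: B1–B2, B2–B3, B3–B4, B2–B5, B3–B6, B6–B7, B6–B8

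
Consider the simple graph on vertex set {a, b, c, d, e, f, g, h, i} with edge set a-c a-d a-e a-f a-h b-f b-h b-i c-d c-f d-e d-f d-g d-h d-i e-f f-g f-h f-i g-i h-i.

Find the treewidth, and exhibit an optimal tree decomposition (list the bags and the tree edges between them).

Treewidth 3.
Bags: B1 = {a, c, d, f}  B2 = {a, d, f, h}  B3 = {d, f, h, i}  B4 = {b, f, h, i}  B5 = {d, f, g, i}  B6 = {a, d, e, f}
Tree: B1–B2, B2–B3, B3–B4, B3–B5, B1–B6

Each bag holds 4 vertices, so the decomposition has width 3, which upper-bounds the treewidth. Conversely, {d, f, g, i} is a clique of size 4, and the vertices of any clique must share a bag in every tree decomposition; so some bag has ≥ 4 vertices and tw(G) ≥ 3. Therefore the treewidth is 3.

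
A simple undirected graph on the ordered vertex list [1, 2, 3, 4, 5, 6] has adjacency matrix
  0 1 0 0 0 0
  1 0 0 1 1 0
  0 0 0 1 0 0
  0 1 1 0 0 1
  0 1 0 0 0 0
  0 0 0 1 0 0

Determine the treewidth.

A width-1 tree decomposition is:
Bags: B1 = {1, 2}  B2 = {2, 5}  B3 = {2, 4}  B4 = {4, 6}  B5 = {3, 4}
Tree: B1–B2, B2–B3, B3–B4, B3–B5
Every bag has size at most 2, so the width is 2 − 1 = 1 and tw(G) ≤ 1. Since G has at least one edge (e.g. 2–1), it is not an edgeless graph, so tw(G) ≥ 1. Hence tw(G) = 1 exactly.

1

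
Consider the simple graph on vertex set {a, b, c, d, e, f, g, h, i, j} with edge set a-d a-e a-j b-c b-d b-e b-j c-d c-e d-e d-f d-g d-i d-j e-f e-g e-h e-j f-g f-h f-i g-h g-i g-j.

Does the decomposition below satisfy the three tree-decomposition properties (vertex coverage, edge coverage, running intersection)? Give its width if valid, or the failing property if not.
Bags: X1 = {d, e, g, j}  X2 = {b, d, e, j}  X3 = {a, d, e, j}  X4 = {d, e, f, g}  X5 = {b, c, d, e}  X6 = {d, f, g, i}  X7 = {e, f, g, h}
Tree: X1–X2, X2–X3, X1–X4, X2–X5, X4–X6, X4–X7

Yes; width 3.

Checking the three conditions: (i) the bags cover all of {a, b, c, d, e, f, g, h, i, j}; (ii) for each edge, some bag contains both endpoints; (iii) the bags containing any fixed vertex form a subtree. All hold, so the decomposition is valid with width 4 − 1 = 3.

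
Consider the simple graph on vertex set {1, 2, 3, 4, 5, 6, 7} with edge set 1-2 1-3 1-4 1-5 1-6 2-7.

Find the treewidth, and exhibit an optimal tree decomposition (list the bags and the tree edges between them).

Treewidth 1.
One optimal decomposition is:
Bags: B1 = {1, 2}  B2 = {2, 7}  B3 = {1, 5}  B4 = {1, 4}  B5 = {1, 6}  B6 = {1, 3}
Tree: B1–B2, B1–B3, B3–B4, B1–B5, B5–B6

Each bag holds 2 vertices, so the decomposition has width 1, which upper-bounds the treewidth. Since G has at least one edge (e.g. 1–2), it is not an edgeless graph, so tw(G) ≥ 1. Combining the bounds, tw(G) = 1.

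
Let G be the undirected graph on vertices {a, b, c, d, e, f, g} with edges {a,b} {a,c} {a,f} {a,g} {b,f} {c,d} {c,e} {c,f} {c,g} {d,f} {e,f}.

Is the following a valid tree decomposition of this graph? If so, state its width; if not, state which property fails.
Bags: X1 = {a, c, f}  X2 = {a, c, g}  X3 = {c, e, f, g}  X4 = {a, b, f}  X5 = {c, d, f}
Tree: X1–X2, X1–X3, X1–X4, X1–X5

No — bags containing vertex g are not connected in the tree.

A tree decomposition must satisfy three properties: every vertex lies in some bag; for every edge, both endpoints lie together in some bag; and for every vertex, the bags containing it form a connected subtree. Here bags containing vertex g are not connected in the tree, so the decomposition is invalid.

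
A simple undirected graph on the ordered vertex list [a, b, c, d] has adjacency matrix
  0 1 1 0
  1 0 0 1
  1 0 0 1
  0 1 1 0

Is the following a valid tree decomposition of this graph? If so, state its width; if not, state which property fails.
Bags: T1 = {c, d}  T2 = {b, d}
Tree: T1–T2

A tree decomposition must satisfy three properties: every vertex lies in some bag; for every edge, both endpoints lie together in some bag; and for every vertex, the bags containing it form a connected subtree. Here vertex a appears in no bag, so the decomposition is invalid.

No — vertex a appears in no bag.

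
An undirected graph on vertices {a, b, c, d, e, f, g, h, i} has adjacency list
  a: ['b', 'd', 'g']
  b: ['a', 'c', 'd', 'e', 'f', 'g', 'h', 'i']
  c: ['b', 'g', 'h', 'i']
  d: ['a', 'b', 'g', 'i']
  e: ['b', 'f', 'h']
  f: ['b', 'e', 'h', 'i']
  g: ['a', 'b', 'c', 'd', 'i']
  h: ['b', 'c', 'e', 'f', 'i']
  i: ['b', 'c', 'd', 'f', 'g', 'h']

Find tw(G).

3

A width-3 tree decomposition is:
Bags: B1 = {b, c, h, i}  B2 = {b, f, h, i}  B3 = {b, e, f, h}  B4 = {b, c, g, i}  B5 = {b, d, g, i}  B6 = {a, b, d, g}
Tree: B1–B2, B2–B3, B1–B4, B4–B5, B5–B6
Every bag has size at most 4, so the width is 4 − 1 = 3 and tw(G) ≤ 3. Conversely, {b, e, f, h} is a clique of size 4, and the vertices of any clique must share a bag in every tree decomposition; so some bag has ≥ 4 vertices and tw(G) ≥ 3. Therefore the treewidth is 3.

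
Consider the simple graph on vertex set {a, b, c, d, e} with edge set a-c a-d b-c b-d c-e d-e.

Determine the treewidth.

A width-2 tree decomposition is:
Bags: B1 = {a, c, d}  B2 = {c, d, e}  B3 = {b, c, d}
Tree: B1–B2, B2–B3
Every bag has size at most 3, so the width is 3 − 1 = 2 and tw(G) ≤ 2. The edges a–d–e–c–a form a cycle, so G is not a tree and its treewidth is at least 2. Combining the bounds, tw(G) = 2.

2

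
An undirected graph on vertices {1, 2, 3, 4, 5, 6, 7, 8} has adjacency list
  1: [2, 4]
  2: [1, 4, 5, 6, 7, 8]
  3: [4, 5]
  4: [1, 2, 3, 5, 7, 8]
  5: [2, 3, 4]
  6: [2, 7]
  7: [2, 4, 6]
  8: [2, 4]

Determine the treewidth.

2

A width-2 tree decomposition is:
Bags: B1 = {2, 4, 5}  B2 = {2, 4, 7}  B3 = {1, 2, 4}  B4 = {2, 6, 7}  B5 = {3, 4, 5}  B6 = {2, 4, 8}
Tree: B1–B2, B2–B3, B2–B4, B1–B5, B2–B6
The largest bag has 3 vertices, giving width 2; this decomposition certifies tw(G) ≤ 2. On the other hand G contains the 3-clique {2, 4, 8}. A clique must lie in a single bag of any decomposition, so no decomposition can have width below 2. Therefore the treewidth is 2.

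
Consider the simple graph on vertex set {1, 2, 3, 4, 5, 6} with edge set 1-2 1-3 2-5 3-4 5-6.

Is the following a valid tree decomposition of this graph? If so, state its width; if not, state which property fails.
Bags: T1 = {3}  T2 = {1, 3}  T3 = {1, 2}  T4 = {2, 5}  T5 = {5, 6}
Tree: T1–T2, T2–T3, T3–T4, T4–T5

No — vertex 4 appears in no bag.

A tree decomposition must satisfy three properties: every vertex lies in some bag; for every edge, both endpoints lie together in some bag; and for every vertex, the bags containing it form a connected subtree. Here vertex 4 appears in no bag, so the decomposition is invalid.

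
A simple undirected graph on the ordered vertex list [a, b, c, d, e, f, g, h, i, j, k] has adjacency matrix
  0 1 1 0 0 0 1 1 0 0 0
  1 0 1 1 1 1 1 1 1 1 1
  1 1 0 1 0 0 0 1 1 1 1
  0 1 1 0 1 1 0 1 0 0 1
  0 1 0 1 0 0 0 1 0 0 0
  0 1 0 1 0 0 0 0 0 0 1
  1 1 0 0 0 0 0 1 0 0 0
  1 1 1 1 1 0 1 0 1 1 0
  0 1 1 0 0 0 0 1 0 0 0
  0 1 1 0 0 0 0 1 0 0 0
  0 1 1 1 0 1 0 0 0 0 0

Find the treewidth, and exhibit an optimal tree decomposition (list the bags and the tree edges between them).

Each bag holds 4 vertices, so the decomposition has width 3, which upper-bounds the treewidth. On the other hand G contains the 4-clique {a, b, g, h}. A clique must lie in a single bag of any decomposition, so no decomposition can have width below 3. Therefore the treewidth is 3.

Treewidth 3.
One optimal decomposition is:
Bags: B1 = {b, c, h, j}  B2 = {b, c, d, h}  B3 = {a, b, c, h}  B4 = {a, b, g, h}  B5 = {b, c, d, k}  B6 = {b, c, h, i}  B7 = {b, d, e, h}  B8 = {b, d, f, k}
Tree: B1–B2, B2–B3, B3–B4, B2–B5, B1–B6, B2–B7, B5–B8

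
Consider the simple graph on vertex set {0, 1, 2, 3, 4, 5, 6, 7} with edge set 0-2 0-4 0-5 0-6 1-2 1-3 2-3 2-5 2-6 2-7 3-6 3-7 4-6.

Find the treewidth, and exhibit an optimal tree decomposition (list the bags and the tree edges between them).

Treewidth 2.
Bags: B1 = {0, 2, 6}  B2 = {0, 4, 6}  B3 = {2, 3, 6}  B4 = {2, 3, 7}  B5 = {1, 2, 3}  B6 = {0, 2, 5}
Tree: B1–B2, B1–B3, B3–B4, B4–B5, B1–B6

The largest bag has 3 vertices, giving width 2; this decomposition certifies tw(G) ≤ 2. On the other hand G contains the 3-clique {0, 2, 5}. A clique must lie in a single bag of any decomposition, so no decomposition can have width below 2. Hence tw(G) = 2 exactly.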